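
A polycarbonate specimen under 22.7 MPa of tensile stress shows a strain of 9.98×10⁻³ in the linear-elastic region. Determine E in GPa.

2.27 GPa

E = σ/ε = 22.7 MPa / 9.98×10⁻³ = 2275 MPa = 2.27 GPa.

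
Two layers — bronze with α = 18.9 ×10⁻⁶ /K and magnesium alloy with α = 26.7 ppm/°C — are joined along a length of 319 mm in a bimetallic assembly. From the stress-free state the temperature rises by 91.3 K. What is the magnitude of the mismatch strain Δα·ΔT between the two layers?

Δα = |18.9 − 26.7|×10⁻⁶/K = 7.80×10⁻⁶/K.
Mismatch strain = Δα·ΔT = 7.80×10⁻⁶ × 91.3 = 7.12×10⁻⁴.

7.12×10⁻⁴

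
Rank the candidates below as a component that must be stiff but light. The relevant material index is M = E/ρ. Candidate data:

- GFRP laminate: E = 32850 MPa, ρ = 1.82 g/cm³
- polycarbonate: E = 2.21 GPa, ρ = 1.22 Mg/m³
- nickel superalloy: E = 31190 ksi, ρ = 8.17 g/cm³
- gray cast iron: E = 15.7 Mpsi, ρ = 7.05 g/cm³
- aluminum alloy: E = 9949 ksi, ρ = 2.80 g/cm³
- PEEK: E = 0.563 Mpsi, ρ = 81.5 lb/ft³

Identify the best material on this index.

nickel superalloy

After converting to SI:
  GFRP laminate: E = 32.85 GPa, ρ = 1820 kg/m³
  polycarbonate: E = 2.210 GPa, ρ = 1220 kg/m³
  nickel superalloy: E = 215.0 GPa, ρ = 8170 kg/m³
  gray cast iron: E = 108.2 GPa, ρ = 7050 kg/m³
  aluminum alloy: E = 68.60 GPa, ρ = 2800 kg/m³
  PEEK: E = 3.882 GPa, ρ = 1306 kg/m³
  nickel superalloy: M = 26.3 MN·m/kg
  aluminum alloy: M = 24.5 MN·m/kg
  GFRP laminate: M = 18.0 MN·m/kg
  gray cast iron: M = 15.4 MN·m/kg
  PEEK: M = 2.97 MN·m/kg
  polycarbonate: M = 1.81 MN·m/kg
Nickel superalloy ranks first.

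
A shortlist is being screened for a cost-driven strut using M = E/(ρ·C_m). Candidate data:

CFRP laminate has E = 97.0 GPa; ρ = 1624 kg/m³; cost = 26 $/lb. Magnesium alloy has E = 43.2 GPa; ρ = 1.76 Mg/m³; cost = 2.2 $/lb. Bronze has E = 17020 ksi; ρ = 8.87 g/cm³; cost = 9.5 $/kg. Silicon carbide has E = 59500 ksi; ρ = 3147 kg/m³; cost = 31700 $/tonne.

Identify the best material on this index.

Convert each candidate to consistent units, then evaluate M:
  CFRP laminate: E = 97.00 GPa, ρ = 1624 kg/m³, cost = 57.32 $/kg
  magnesium alloy: E = 43.20 GPa, ρ = 1760 kg/m³, cost = 4.850 $/kg
  bronze: E = 117.3 GPa, ρ = 8870 kg/m³, cost = 9.500 $/kg
  silicon carbide: E = 410.2 GPa, ρ = 3147 kg/m³, cost = 31.70 $/kg
  magnesium alloy: M = 5.06 MN·m per $
  silicon carbide: M = 4.11 MN·m per $
  bronze: M = 1.39 MN·m per $
  CFRP laminate: M = 1.04 MN·m per $
The maximum is for magnesium alloy.

magnesium alloy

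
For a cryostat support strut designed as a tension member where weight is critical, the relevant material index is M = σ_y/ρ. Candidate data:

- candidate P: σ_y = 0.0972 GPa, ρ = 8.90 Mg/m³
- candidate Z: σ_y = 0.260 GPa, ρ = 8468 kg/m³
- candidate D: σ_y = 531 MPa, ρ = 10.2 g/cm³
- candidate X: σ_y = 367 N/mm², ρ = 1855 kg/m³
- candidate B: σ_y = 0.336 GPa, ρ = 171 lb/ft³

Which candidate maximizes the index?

candidate X

Putting every candidate on a common basis:
  candidate P: σ_y = 97.20 MPa, ρ = 8900 kg/m³
  candidate Z: σ_y = 260.0 MPa, ρ = 8468 kg/m³
  candidate D: σ_y = 531.0 MPa, ρ = 10200 kg/m³
  candidate X: σ_y = 367.0 MPa, ρ = 1855 kg/m³
  candidate B: σ_y = 336.0 MPa, ρ = 2739 kg/m³
  candidate X: M = 198 kN·m/kg
  candidate B: M = 123 kN·m/kg
  candidate D: M = 52.1 kN·m/kg
  candidate Z: M = 30.7 kN·m/kg
  candidate P: M = 10.9 kN·m/kg
Candidate X ranks first.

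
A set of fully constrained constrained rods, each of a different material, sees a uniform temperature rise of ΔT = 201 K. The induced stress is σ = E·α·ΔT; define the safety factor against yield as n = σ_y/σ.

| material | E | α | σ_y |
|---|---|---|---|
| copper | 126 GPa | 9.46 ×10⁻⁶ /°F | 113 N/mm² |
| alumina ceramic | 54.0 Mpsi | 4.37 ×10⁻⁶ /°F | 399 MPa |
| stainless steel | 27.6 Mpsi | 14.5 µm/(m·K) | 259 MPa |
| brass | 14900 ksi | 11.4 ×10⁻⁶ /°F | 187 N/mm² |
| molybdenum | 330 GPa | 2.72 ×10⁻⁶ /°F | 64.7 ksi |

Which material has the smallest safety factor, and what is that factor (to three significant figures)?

copper, n = 0.262

Converting E to GPa, α to ×10⁻⁶/K, σ_y to MPa, then σ and n for each:
  copper: E = 126.0, α = 17.0, σ_y = 113.0 → σ = 431 MPa, n = 0.262
  alumina ceramic: E = 372.3, α = 7.87, σ_y = 399.0 → σ = 589 MPa, n = 0.678
  stainless steel: E = 190.3, α = 14.5, σ_y = 259.0 → σ = 555 MPa, n = 0.467
  brass: E = 102.7, α = 20.5, σ_y = 187.0 → σ = 424 MPa, n = 0.441
  molybdenum: E = 330.0, α = 4.90, σ_y = 446.1 → σ = 325 MPa, n = 1.37
The minimum is copper at n = 0.262.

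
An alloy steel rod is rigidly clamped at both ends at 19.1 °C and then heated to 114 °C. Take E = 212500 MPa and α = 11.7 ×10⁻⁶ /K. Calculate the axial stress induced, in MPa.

236 MPa

E = 212500 MPa = 212.5 GPa.
ΔT = 94.90 K. Constrained thermal stress σ = E·α·ΔT = 212.5×10³ MPa × 11.7×10⁻⁶ × 94.90 = 236 MPa (compressive).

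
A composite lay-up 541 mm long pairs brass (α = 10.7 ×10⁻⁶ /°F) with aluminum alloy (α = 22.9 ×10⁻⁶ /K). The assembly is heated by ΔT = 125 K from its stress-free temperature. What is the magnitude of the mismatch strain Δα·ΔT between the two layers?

4.55×10⁻⁴

brass: α = 10.7×10⁻⁶/°F × 9/5 = 19.3×10⁻⁶/K.
Δα = |19.3 − 22.9|×10⁻⁶/K = 3.64×10⁻⁶/K.
Mismatch strain = Δα·ΔT = 3.64×10⁻⁶ × 125.0 = 4.55×10⁻⁴.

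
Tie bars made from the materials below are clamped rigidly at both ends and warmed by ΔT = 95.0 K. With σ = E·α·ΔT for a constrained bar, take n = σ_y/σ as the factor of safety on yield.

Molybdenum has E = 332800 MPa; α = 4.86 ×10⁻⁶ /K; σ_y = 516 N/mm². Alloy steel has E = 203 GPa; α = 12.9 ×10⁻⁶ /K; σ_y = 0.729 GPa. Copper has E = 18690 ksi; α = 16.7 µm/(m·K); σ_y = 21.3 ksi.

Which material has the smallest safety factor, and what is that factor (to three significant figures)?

copper, n = 0.718

With everything in SI (GPa, ×10⁻⁶/K, MPa):
  molybdenum: E = 332.8, α = 4.86, σ_y = 516.0 → σ = 154 MPa, n = 3.36
  alloy steel: E = 203.0, α = 12.9, σ_y = 729.0 → σ = 249 MPa, n = 2.93
  copper: E = 128.9, α = 16.7, σ_y = 146.9 → σ = 204 MPa, n = 0.718
The minimum is copper at n = 0.718.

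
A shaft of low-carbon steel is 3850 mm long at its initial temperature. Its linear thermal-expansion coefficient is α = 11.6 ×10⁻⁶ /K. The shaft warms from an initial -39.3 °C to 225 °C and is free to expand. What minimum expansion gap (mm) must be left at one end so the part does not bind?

11.8 mm

ΔT = 225 − (-39.3) = 264.3 K.
ΔL = α·L₀·ΔT = 11.6×10⁻⁶ × 3850 mm × 264.3 K = 11.8 mm.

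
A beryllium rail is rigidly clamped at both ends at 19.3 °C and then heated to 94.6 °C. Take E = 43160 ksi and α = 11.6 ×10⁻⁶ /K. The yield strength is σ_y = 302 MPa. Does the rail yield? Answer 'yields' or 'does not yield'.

does not yield

E = 43160 ksi = 297.6 GPa.
ΔT = 75.30 K. Constrained thermal stress σ = E·α·ΔT = 297.6×10³ MPa × 11.6×10⁻⁶ × 75.30 = 260 MPa (compressive).
Compare to σ_y = 302 MPa: σ < σ_y, so it does not yield.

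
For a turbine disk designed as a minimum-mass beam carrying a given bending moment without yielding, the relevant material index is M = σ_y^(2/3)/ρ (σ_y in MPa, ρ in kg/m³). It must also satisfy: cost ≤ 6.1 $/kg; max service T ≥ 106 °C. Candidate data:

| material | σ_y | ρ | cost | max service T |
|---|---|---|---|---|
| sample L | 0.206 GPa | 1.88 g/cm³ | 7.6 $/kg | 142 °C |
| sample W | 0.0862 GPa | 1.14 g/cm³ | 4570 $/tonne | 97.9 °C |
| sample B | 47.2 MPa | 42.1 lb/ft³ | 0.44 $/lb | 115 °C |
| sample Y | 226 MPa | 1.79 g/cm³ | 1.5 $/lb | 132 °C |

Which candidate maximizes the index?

Screen on constraints: cost ≤ 6.1 $/kg; max service T ≥ 106 °C. Survivors: sample B, sample Y.
Putting every candidate on a common basis:
  sample B: σ_y = 47.20 MPa, ρ = 674.4 kg/m³
  sample Y: σ_y = 226.0 MPa, ρ = 1790 kg/m³
  sample Y: M = 20.7×10⁻³
  sample B: M = 19.4×10⁻³
Sample Y ranks first.

sample Y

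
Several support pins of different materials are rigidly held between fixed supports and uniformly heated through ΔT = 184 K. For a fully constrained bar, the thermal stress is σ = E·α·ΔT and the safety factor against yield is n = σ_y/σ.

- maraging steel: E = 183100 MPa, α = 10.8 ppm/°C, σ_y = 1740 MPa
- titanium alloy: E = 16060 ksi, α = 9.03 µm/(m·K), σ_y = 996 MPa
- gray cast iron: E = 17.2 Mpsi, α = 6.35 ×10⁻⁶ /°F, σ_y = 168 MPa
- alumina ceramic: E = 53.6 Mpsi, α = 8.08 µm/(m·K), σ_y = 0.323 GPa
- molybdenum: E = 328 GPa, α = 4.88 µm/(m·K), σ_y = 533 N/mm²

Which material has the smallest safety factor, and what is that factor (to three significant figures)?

Converting E to GPa, α to ×10⁻⁶/K, σ_y to MPa, then σ and n for each:
  maraging steel: E = 183.1, α = 10.8, σ_y = 1740 → σ = 364 MPa, n = 4.78
  titanium alloy: E = 110.7, α = 9.03, σ_y = 996.0 → σ = 184 MPa, n = 5.41
  gray cast iron: E = 118.6, α = 11.4, σ_y = 168.0 → σ = 249 MPa, n = 0.674
  alumina ceramic: E = 369.6, α = 8.08, σ_y = 323.0 → σ = 549 MPa, n = 0.588
  molybdenum: E = 328.0, α = 4.88, σ_y = 533.0 → σ = 295 MPa, n = 1.81
Alumina ceramic has the lowest safety factor, n = 0.588.

alumina ceramic, n = 0.588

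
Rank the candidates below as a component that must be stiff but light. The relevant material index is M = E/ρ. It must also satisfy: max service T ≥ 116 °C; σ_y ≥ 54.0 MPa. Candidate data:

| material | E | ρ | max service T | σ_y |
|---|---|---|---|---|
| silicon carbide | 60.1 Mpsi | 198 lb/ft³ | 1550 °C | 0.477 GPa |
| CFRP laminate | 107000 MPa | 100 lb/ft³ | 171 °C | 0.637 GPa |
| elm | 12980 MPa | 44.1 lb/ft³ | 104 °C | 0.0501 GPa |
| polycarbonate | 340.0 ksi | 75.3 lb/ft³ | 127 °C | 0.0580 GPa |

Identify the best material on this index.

silicon carbide

Screen on constraints: max service T ≥ 116 °C; σ_y ≥ 54.0 MPa. Survivors: silicon carbide, CFRP laminate, polycarbonate.
After converting to SI:
  silicon carbide: E = 414.4 GPa, ρ = 3172 kg/m³
  CFRP laminate: E = 107.0 GPa, ρ = 1602 kg/m³
  polycarbonate: E = 2.344 GPa, ρ = 1206 kg/m³
  silicon carbide: M = 131 MN·m/kg
  CFRP laminate: M = 66.8 MN·m/kg
  polycarbonate: M = 1.94 MN·m/kg
Silicon carbide ranks first.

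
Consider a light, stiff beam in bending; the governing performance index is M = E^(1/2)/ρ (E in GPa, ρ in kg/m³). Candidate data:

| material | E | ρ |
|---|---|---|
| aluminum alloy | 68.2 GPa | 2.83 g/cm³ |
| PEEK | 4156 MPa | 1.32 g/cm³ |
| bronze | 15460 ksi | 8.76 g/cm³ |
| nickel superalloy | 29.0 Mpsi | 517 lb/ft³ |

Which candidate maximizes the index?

Convert each candidate to consistent units, then evaluate M:
  aluminum alloy: E = 68.20 GPa, ρ = 2830 kg/m³
  PEEK: E = 4.156 GPa, ρ = 1320 kg/m³
  bronze: E = 106.6 GPa, ρ = 8760 kg/m³
  nickel superalloy: E = 199.9 GPa, ρ = 8282 kg/m³
  aluminum alloy: M = 2.92×10⁻³
  nickel superalloy: M = 1.71×10⁻³
  PEEK: M = 1.54×10⁻³
  bronze: M = 1.18×10⁻³
Highest index: aluminum alloy.

aluminum alloy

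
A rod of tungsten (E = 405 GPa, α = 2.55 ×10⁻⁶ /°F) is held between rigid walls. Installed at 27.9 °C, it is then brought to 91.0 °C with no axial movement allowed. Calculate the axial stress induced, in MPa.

117 MPa

α = 2.55×10⁻⁶/°F × 9/5 = 4.59×10⁻⁶/K.
ΔT = 63.10 K. Constrained thermal stress σ = E·α·ΔT = 405.0×10³ MPa × 4.59×10⁻⁶ × 63.10 = 117 MPa (compressive).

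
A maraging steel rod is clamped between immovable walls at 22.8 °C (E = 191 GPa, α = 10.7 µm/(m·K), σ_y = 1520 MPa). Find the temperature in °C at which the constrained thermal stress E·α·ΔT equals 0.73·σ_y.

E·α·ΔT = 1110 MPa ⇒ ΔT = 1110 / (191.0×10³ × 10.7×10⁻⁶) = 542.9 K.
T = 22.8 + 542.9 = 565.7 °C.

566 °C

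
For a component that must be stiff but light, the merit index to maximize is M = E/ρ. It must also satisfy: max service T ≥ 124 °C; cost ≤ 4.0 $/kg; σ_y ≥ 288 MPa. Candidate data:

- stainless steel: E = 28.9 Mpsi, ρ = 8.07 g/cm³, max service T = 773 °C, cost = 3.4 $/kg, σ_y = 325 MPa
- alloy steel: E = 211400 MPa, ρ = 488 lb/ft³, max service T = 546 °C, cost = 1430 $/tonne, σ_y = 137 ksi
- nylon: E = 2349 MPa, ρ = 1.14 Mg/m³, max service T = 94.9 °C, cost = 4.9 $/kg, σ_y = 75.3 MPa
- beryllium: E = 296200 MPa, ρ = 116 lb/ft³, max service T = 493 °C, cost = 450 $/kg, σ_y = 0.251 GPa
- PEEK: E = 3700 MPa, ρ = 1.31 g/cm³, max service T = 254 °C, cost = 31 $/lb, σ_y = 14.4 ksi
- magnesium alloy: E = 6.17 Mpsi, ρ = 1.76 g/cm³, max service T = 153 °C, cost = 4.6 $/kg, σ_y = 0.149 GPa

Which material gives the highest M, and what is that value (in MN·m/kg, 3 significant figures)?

alloy steel, M = 27.0 MN·m/kg

Screen on constraints: max service T ≥ 124 °C; cost ≤ 4.0 $/kg; σ_y ≥ 288 MPa. Survivors: stainless steel, alloy steel.
In SI units:
  stainless steel: E = 199.3 GPa, ρ = 8070 kg/m³
  alloy steel: E = 211.4 GPa, ρ = 7817 kg/m³
  alloy steel: M = 27.0 MN·m/kg
  stainless steel: M = 24.7 MN·m/kg
The maximum is for alloy steel.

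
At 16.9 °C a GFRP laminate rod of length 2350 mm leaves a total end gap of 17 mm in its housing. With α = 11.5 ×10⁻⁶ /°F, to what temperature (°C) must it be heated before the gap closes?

α = 11.5×10⁻⁶/°F × 9/5 = 20.7×10⁻⁶/K.
α·L₀·ΔT = 17.0 mm ⇒ ΔT = 17.0 / (20.7×10⁻⁶ × 2350.0) = 349.5 K.
T = 16.9 + 349.5 = 366.4 °C.

366 °C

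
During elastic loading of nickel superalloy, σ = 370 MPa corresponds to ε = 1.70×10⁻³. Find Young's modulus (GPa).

218 GPa

E = σ/ε = 370 MPa / 1.70×10⁻³ = 217600 MPa = 218 GPa.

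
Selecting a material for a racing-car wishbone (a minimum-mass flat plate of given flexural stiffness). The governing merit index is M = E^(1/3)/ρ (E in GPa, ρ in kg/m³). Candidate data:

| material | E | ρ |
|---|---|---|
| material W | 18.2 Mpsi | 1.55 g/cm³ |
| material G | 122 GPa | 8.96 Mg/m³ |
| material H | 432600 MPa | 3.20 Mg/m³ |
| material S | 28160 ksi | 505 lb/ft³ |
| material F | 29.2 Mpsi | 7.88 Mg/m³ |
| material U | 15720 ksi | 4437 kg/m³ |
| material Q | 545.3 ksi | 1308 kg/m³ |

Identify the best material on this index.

material W

Normalizing units and computing the index:
  material W: E = 125.5 GPa, ρ = 1550 kg/m³
  material G: E = 122.0 GPa, ρ = 8960 kg/m³
  material H: E = 432.6 GPa, ρ = 3200 kg/m³
  material S: E = 194.2 GPa, ρ = 8089 kg/m³
  material F: E = 201.3 GPa, ρ = 7880 kg/m³
  material U: E = 108.4 GPa, ρ = 4437 kg/m³
  material Q: E = 3.760 GPa, ρ = 1308 kg/m³
  material W: M = 3.23×10⁻³
  material H: M = 2.36×10⁻³
  material Q: M = 1.19×10⁻³
  material U: M = 1.07×10⁻³
  material F: M = 0.744×10⁻³
  material S: M = 0.716×10⁻³
  material G: M = 0.554×10⁻³
Material W ranks first.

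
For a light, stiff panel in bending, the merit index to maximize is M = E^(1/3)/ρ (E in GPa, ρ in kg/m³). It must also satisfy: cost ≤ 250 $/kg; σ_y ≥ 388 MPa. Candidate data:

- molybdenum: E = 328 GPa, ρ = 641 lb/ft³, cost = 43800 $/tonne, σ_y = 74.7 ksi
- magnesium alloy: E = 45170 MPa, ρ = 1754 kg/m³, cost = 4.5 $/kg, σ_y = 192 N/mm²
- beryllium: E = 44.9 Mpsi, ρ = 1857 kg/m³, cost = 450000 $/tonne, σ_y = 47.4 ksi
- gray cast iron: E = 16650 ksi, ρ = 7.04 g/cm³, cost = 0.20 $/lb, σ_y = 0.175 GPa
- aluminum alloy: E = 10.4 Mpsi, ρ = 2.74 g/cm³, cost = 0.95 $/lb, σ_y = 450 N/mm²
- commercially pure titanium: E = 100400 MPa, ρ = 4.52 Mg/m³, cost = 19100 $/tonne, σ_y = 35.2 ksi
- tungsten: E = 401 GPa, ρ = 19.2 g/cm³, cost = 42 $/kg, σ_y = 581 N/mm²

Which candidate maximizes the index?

aluminum alloy

Screen on constraints: cost ≤ 250 $/kg; σ_y ≥ 388 MPa. Survivors: molybdenum, aluminum alloy, tungsten.
Convert each candidate to consistent units, then evaluate M:
  molybdenum: E = 328.0 GPa, ρ = 10270 kg/m³
  aluminum alloy: E = 71.71 GPa, ρ = 2740 kg/m³
  tungsten: E = 401.0 GPa, ρ = 19200 kg/m³
  aluminum alloy: M = 1.52×10⁻³
  molybdenum: M = 0.672×10⁻³
  tungsten: M = 0.384×10⁻³
The maximum is for aluminum alloy.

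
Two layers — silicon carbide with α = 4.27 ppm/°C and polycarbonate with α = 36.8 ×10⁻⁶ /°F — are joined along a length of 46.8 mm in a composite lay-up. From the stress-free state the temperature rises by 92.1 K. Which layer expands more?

polycarbonate: α = 36.8×10⁻⁶/°F × 9/5 = 66.2×10⁻⁶/K.
α(silicon carbide) = 4.27×10⁻⁶/K vs α(polycarbonate) = 66.2×10⁻⁶/K.
Higher α expands more for the same ΔT: polycarbonate.

polycarbonate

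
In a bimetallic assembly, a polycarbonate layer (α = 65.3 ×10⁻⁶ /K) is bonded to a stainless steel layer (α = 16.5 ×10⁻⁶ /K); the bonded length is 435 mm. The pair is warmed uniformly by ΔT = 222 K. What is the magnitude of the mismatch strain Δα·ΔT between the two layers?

0.0108

Δα = |65.3 − 16.5|×10⁻⁶/K = 48.8×10⁻⁶/K.
Mismatch strain = Δα·ΔT = 48.8×10⁻⁶ × 222.0 = 0.0108.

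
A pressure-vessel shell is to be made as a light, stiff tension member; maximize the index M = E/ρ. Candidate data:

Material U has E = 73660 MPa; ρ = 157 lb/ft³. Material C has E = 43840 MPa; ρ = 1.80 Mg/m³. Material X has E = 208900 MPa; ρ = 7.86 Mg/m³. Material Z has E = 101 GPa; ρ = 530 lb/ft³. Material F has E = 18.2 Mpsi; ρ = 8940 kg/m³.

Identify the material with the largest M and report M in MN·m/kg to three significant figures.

material U, M = 29.3 MN·m/kg

After converting to SI:
  material U: E = 73.66 GPa, ρ = 2515 kg/m³
  material C: E = 43.84 GPa, ρ = 1800 kg/m³
  material X: E = 208.9 GPa, ρ = 7860 kg/m³
  material Z: E = 101.0 GPa, ρ = 8490 kg/m³
  material F: E = 125.5 GPa, ρ = 8940 kg/m³
  material U: M = 29.3 MN·m/kg
  material X: M = 26.6 MN·m/kg
  material C: M = 24.4 MN·m/kg
  material F: M = 14.0 MN·m/kg
  material Z: M = 11.9 MN·m/kg
The maximum is for material U.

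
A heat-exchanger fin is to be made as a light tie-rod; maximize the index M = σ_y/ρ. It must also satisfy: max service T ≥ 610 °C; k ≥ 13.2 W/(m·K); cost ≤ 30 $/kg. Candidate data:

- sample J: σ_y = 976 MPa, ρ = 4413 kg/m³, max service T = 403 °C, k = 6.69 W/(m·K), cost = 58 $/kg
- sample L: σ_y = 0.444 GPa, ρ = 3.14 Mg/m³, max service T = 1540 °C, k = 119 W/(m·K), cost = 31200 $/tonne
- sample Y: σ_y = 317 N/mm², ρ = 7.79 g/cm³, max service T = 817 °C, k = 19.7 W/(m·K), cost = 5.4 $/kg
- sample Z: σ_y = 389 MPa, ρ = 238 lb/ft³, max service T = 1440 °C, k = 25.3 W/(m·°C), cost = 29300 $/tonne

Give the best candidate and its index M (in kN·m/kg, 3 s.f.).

sample Z, M = 102 kN·m/kg

Screen on constraints: max service T ≥ 610 °C; k ≥ 13.2 W/(m·K); cost ≤ 30 $/kg. Survivors: sample Y, sample Z.
Putting every candidate on a common basis:
  sample Y: σ_y = 317.0 MPa, ρ = 7790 kg/m³
  sample Z: σ_y = 389.0 MPa, ρ = 3812 kg/m³
  sample Z: M = 102 kN·m/kg
  sample Y: M = 40.7 kN·m/kg
The maximum is for sample Z.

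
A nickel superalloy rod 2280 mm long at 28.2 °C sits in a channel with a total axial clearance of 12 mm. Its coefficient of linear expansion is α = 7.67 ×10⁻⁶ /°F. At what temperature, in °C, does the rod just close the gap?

α = 7.67×10⁻⁶/°F × 9/5 = 13.8×10⁻⁶/K.
α·L₀·ΔT = 12.0 mm ⇒ ΔT = 12.0 / (13.8×10⁻⁶ × 2280.0) = 381.2 K.
T = 28.2 + 381.2 = 409.4 °C.

409 °C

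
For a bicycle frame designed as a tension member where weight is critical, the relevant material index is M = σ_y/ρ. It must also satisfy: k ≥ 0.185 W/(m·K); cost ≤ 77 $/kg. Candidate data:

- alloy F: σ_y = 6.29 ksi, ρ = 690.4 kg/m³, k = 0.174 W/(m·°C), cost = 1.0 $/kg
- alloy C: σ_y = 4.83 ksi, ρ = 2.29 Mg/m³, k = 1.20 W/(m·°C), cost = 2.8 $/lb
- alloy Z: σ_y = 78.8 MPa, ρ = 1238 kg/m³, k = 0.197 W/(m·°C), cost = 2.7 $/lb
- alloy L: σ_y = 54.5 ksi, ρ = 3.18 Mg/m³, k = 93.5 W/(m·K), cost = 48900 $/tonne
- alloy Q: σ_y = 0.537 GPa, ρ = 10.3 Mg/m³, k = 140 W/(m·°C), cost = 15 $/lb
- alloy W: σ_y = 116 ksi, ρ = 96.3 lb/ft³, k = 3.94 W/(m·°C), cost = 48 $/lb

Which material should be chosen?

alloy L

Screen on constraints: k ≥ 0.185 W/(m·K); cost ≤ 77 $/kg. Survivors: alloy C, alloy Z, alloy L, alloy Q.
In SI units:
  alloy C: σ_y = 33.30 MPa, ρ = 2290 kg/m³
  alloy Z: σ_y = 78.80 MPa, ρ = 1238 kg/m³
  alloy L: σ_y = 375.8 MPa, ρ = 3180 kg/m³
  alloy Q: σ_y = 537.0 MPa, ρ = 10300 kg/m³
  alloy L: M = 118 kN·m/kg
  alloy Z: M = 63.7 kN·m/kg
  alloy Q: M = 52.1 kN·m/kg
  alloy C: M = 14.5 kN·m/kg
The maximum is for alloy L.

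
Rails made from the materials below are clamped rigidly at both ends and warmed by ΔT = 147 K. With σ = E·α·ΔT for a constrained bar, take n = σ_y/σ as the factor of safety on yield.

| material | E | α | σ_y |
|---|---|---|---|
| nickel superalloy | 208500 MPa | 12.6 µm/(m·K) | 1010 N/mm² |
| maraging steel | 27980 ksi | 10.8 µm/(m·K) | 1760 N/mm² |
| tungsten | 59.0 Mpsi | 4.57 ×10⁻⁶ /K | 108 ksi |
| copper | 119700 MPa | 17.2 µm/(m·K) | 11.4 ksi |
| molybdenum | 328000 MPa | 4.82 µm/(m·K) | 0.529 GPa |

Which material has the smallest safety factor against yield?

copper

Per material, after unit conversion:
  nickel superalloy: E = 208.5, α = 12.6, σ_y = 1010 → σ = 386 MPa, n = 2.62
  maraging steel: E = 192.9, α = 10.8, σ_y = 1760 → σ = 306 MPa, n = 5.75
  tungsten: E = 406.8, α = 4.57, σ_y = 744.6 → σ = 273 MPa, n = 2.72
  copper: E = 119.7, α = 17.2, σ_y = 78.60 → σ = 303 MPa, n = 0.260
  molybdenum: E = 328.0, α = 4.82, σ_y = 529.0 → σ = 232 MPa, n = 2.28
The minimum is copper at n = 0.260.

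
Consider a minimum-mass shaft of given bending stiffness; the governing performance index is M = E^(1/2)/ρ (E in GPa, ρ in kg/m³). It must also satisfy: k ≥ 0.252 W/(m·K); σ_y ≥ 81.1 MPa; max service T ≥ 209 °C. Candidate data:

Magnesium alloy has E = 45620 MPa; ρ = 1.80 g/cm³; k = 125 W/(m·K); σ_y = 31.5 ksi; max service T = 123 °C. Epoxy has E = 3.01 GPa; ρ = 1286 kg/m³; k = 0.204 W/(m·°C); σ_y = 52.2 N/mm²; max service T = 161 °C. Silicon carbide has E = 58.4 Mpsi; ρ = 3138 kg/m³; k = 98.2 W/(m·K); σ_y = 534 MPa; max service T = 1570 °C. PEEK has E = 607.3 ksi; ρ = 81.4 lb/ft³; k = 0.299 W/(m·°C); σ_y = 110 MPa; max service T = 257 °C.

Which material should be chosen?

silicon carbide

Screen on constraints: k ≥ 0.252 W/(m·K); σ_y ≥ 81.1 MPa; max service T ≥ 209 °C. Survivors: silicon carbide, PEEK.
Putting every candidate on a common basis:
  silicon carbide: E = 402.7 GPa, ρ = 3138 kg/m³
  PEEK: E = 4.187 GPa, ρ = 1304 kg/m³
  silicon carbide: M = 6.39×10⁻³
  PEEK: M = 1.57×10⁻³
Silicon carbide has the largest M.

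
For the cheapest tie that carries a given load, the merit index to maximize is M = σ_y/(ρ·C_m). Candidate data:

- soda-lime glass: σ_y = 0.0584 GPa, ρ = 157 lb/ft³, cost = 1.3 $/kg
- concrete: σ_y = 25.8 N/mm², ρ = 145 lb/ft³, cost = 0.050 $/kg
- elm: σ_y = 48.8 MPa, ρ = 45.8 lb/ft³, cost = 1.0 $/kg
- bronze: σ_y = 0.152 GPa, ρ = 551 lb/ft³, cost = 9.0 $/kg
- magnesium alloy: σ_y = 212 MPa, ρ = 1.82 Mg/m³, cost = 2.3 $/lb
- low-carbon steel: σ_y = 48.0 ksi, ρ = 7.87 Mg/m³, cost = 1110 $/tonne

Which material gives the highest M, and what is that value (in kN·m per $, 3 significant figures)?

concrete, M = 222 kN·m per $

In SI units:
  soda-lime glass: σ_y = 58.40 MPa, ρ = 2515 kg/m³, cost = 1.300 $/kg
  concrete: σ_y = 25.80 MPa, ρ = 2323 kg/m³, cost = 0.05000 $/kg
  elm: σ_y = 48.80 MPa, ρ = 733.6 kg/m³, cost = 1.000 $/kg
  bronze: σ_y = 152.0 MPa, ρ = 8826 kg/m³, cost = 9.000 $/kg
  magnesium alloy: σ_y = 212.0 MPa, ρ = 1820 kg/m³, cost = 5.071 $/kg
  low-carbon steel: σ_y = 330.9 MPa, ρ = 7870 kg/m³, cost = 1.110 $/kg
  concrete: M = 222 kN·m per $
  elm: M = 66.5 kN·m per $
  low-carbon steel: M = 37.9 kN·m per $
  magnesium alloy: M = 23.0 kN·m per $
  soda-lime glass: M = 17.9 kN·m per $
  bronze: M = 1.91 kN·m per $
The maximum is for concrete.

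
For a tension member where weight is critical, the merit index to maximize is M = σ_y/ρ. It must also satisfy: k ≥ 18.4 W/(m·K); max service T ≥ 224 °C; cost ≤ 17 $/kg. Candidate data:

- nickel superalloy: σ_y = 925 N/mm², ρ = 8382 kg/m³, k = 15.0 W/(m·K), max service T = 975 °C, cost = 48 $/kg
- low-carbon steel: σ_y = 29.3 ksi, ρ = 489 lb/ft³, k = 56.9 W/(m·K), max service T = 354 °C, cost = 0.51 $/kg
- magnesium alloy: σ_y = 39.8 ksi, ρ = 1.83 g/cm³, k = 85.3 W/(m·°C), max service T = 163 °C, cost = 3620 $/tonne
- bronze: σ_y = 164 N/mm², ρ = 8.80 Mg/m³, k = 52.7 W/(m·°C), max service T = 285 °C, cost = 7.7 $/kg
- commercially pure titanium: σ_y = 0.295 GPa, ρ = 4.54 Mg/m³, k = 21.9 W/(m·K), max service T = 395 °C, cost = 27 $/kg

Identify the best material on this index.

low-carbon steel

Screen on constraints: k ≥ 18.4 W/(m·K); max service T ≥ 224 °C; cost ≤ 17 $/kg. Survivors: low-carbon steel, bronze.
Putting every candidate on a common basis:
  low-carbon steel: σ_y = 202.0 MPa, ρ = 7833 kg/m³
  bronze: σ_y = 164.0 MPa, ρ = 8800 kg/m³
  low-carbon steel: M = 25.8 kN·m/kg
  bronze: M = 18.6 kN·m/kg
Highest index: low-carbon steel.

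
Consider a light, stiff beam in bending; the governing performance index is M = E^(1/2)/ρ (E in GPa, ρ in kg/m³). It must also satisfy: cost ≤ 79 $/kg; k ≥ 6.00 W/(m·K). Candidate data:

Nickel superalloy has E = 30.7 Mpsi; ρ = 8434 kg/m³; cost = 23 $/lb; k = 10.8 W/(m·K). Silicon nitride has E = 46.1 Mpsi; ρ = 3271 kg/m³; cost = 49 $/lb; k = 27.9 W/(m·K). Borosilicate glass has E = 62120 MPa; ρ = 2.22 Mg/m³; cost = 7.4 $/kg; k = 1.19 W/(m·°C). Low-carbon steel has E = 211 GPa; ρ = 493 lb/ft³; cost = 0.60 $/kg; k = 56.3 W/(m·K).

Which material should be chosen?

Screen on constraints: cost ≤ 79 $/kg; k ≥ 6.00 W/(m·K). Survivors: nickel superalloy, low-carbon steel.
In SI units:
  nickel superalloy: E = 211.7 GPa, ρ = 8434 kg/m³
  low-carbon steel: E = 211.0 GPa, ρ = 7897 kg/m³
  low-carbon steel: M = 1.84×10⁻³
  nickel superalloy: M = 1.73×10⁻³
Low-carbon steel has the largest M.

low-carbon steel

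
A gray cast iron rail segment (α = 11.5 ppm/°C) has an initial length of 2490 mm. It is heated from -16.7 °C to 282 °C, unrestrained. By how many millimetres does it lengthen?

ΔT = 282 − (-16.7) = 298.7 K.
ΔL = α·L₀·ΔT = 11.5×10⁻⁶ × 2490 mm × 298.7 K = 8.55 mm.

8.55 mm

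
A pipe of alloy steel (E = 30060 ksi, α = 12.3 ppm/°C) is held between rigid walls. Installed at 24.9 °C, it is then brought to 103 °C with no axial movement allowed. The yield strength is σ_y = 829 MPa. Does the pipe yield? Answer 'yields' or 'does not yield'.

does not yield

E = 30060 ksi = 207.3 GPa.
ΔT = 78.10 K. Constrained thermal stress σ = E·α·ΔT = 207.3×10³ MPa × 12.3×10⁻⁶ × 78.10 = 199 MPa (compressive).
Compare to σ_y = 829 MPa: σ < σ_y, so it does not yield.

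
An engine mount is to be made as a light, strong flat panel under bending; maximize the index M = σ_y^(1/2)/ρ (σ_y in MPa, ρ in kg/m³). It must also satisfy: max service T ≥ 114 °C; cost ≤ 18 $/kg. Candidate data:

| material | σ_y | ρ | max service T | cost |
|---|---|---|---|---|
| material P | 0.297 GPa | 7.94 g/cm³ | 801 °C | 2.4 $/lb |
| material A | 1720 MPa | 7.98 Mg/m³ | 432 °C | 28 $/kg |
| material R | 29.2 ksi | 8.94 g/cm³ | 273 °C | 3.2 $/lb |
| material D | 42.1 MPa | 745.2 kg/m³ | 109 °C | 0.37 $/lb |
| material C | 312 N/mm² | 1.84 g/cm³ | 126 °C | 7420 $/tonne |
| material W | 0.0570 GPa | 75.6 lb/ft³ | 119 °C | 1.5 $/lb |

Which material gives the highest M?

material C

Screen on constraints: max service T ≥ 114 °C; cost ≤ 18 $/kg. Survivors: material P, material R, material C, material W.
Convert each candidate to consistent units, then evaluate M:
  material P: σ_y = 297.0 MPa, ρ = 7940 kg/m³
  material R: σ_y = 201.3 MPa, ρ = 8940 kg/m³
  material C: σ_y = 312.0 MPa, ρ = 1840 kg/m³
  material W: σ_y = 57.00 MPa, ρ = 1211 kg/m³
  material C: M = 9.60×10⁻³
  material W: M = 6.23×10⁻³
  material P: M = 2.17×10⁻³
  material R: M = 1.59×10⁻³
The maximum is for material C.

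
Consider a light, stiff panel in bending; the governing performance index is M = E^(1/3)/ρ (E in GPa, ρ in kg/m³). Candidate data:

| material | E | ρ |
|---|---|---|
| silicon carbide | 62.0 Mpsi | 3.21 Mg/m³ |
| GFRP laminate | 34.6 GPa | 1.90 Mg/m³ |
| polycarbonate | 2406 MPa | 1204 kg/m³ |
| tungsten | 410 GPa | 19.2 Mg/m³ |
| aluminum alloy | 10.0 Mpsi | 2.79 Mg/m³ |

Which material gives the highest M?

silicon carbide

In SI units:
  silicon carbide: E = 427.5 GPa, ρ = 3210 kg/m³
  GFRP laminate: E = 34.60 GPa, ρ = 1900 kg/m³
  polycarbonate: E = 2.406 GPa, ρ = 1204 kg/m³
  tungsten: E = 410.0 GPa, ρ = 19200 kg/m³
  aluminum alloy: E = 68.95 GPa, ρ = 2790 kg/m³
  silicon carbide: M = 2.35×10⁻³
  GFRP laminate: M = 1.72×10⁻³
  aluminum alloy: M = 1.47×10⁻³
  polycarbonate: M = 1.11×10⁻³
  tungsten: M = 0.387×10⁻³
Highest index: silicon carbide.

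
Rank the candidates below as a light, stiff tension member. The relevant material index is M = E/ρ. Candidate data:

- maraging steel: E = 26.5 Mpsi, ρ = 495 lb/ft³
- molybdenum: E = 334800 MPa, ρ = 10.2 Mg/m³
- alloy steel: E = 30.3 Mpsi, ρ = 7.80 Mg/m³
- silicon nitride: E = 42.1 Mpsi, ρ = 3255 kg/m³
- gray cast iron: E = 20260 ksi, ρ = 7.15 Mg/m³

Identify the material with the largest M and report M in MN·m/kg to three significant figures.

silicon nitride, M = 89.2 MN·m/kg

In SI units:
  maraging steel: E = 182.7 GPa, ρ = 7929 kg/m³
  molybdenum: E = 334.8 GPa, ρ = 10200 kg/m³
  alloy steel: E = 208.9 GPa, ρ = 7800 kg/m³
  silicon nitride: E = 290.3 GPa, ρ = 3255 kg/m³
  gray cast iron: E = 139.7 GPa, ρ = 7150 kg/m³
  silicon nitride: M = 89.2 MN·m/kg
  molybdenum: M = 32.8 MN·m/kg
  alloy steel: M = 26.8 MN·m/kg
  maraging steel: M = 23.0 MN·m/kg
  gray cast iron: M = 19.5 MN·m/kg
Silicon nitride has the largest M.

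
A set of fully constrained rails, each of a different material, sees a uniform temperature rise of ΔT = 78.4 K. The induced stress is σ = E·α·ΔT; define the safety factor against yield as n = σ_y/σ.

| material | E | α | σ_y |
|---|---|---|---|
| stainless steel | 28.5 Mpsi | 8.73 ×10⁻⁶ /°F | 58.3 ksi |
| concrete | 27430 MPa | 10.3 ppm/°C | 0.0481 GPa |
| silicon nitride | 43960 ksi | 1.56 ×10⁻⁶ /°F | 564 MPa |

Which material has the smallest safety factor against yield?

Per material, after unit conversion:
  stainless steel: E = 196.5, α = 15.7, σ_y = 402.0 → σ = 242 MPa, n = 1.66
  concrete: E = 27.43, α = 10.3, σ_y = 48.10 → σ = 22.2 MPa, n = 2.17
  silicon nitride: E = 303.1, α = 2.81, σ_y = 564.0 → σ = 66.7 MPa, n = 8.45
The minimum is stainless steel at n = 1.66.

stainless steel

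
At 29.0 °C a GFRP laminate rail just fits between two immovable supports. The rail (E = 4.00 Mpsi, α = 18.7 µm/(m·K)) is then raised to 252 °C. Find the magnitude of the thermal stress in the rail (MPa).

115 MPa

E = 4.00 Mpsi = 27.58 GPa.
ΔT = 223.0 K. Constrained thermal stress σ = E·α·ΔT = 27.58×10³ MPa × 18.7×10⁻⁶ × 223.0 = 115 MPa (compressive).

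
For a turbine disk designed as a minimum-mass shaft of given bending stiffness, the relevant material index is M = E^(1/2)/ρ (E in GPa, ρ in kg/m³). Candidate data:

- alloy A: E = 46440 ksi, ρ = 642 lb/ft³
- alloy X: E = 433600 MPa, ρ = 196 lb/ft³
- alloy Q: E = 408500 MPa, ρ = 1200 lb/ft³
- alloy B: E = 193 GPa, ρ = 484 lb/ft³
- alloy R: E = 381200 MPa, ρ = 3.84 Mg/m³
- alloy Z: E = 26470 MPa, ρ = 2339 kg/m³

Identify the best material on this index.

In SI units:
  alloy A: E = 320.2 GPa, ρ = 10280 kg/m³
  alloy X: E = 433.6 GPa, ρ = 3140 kg/m³
  alloy Q: E = 408.5 GPa, ρ = 19220 kg/m³
  alloy B: E = 193.0 GPa, ρ = 7753 kg/m³
  alloy R: E = 381.2 GPa, ρ = 3840 kg/m³
  alloy Z: E = 26.47 GPa, ρ = 2339 kg/m³
  alloy X: M = 6.63×10⁻³
  alloy R: M = 5.08×10⁻³
  alloy Z: M = 2.20×10⁻³
  alloy B: M = 1.79×10⁻³
  alloy A: M = 1.74×10⁻³
  alloy Q: M = 1.05×10⁻³
The maximum is for alloy X.

alloy X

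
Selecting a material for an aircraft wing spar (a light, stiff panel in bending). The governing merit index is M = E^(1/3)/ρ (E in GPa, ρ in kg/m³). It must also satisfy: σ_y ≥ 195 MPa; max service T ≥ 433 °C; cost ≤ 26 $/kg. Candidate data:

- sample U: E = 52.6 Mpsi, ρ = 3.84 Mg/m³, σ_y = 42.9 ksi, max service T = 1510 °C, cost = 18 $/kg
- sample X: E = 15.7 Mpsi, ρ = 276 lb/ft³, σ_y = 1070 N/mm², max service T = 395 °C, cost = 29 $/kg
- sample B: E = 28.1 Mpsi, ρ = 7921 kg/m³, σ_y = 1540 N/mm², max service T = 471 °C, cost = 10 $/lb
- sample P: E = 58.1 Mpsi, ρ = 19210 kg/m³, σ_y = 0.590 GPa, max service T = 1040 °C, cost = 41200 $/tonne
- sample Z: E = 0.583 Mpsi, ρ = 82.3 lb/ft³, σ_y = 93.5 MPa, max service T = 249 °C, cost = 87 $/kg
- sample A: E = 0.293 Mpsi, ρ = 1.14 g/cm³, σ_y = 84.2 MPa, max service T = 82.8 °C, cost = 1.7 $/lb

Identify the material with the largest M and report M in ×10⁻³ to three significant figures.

Screen on constraints: σ_y ≥ 195 MPa; max service T ≥ 433 °C; cost ≤ 26 $/kg. Survivors: sample U, sample B.
In SI units:
  sample U: E = 362.7 GPa, ρ = 3840 kg/m³
  sample B: E = 193.7 GPa, ρ = 7921 kg/m³
  sample U: M = 1.86×10⁻³
  sample B: M = 0.731×10⁻³
The maximum is for sample U.

sample U, M = 1.86×10⁻³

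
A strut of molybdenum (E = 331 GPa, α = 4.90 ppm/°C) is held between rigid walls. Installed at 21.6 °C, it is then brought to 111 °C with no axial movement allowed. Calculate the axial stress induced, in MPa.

ΔT = 89.40 K. Constrained thermal stress σ = E·α·ΔT = 331.0×10³ MPa × 4.90×10⁻⁶ × 89.40 = 145 MPa (compressive).

145 MPa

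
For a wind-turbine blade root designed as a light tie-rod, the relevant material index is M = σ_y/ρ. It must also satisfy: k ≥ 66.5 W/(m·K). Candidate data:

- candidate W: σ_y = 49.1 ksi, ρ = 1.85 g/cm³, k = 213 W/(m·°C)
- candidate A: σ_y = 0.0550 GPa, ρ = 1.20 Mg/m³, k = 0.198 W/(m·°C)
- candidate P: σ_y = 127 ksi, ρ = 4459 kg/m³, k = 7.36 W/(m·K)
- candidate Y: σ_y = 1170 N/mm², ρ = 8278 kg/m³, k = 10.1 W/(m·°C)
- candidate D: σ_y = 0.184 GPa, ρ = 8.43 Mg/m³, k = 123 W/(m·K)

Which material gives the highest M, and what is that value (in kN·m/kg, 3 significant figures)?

candidate W, M = 183 kN·m/kg

Screen on constraints: k ≥ 66.5 W/(m·K). Survivors: candidate W, candidate D.
Convert each candidate to consistent units, then evaluate M:
  candidate W: σ_y = 338.5 MPa, ρ = 1850 kg/m³
  candidate D: σ_y = 184.0 MPa, ρ = 8430 kg/m³
  candidate W: M = 183 kN·m/kg
  candidate D: M = 21.8 kN·m/kg
The maximum is for candidate W.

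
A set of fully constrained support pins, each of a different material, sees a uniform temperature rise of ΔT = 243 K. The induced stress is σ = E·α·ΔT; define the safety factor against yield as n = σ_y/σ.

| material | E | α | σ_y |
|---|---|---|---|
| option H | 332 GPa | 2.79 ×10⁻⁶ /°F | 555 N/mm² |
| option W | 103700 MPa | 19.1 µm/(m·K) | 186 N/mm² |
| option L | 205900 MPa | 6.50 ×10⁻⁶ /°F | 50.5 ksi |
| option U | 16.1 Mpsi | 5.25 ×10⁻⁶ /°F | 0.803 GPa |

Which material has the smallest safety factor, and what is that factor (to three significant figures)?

Per material, after unit conversion:
  option H: E = 332.0, α = 5.02, σ_y = 555.0 → σ = 405 MPa, n = 1.37
  option W: E = 103.7, α = 19.1, σ_y = 186.0 → σ = 481 MPa, n = 0.386
  option L: E = 205.9, α = 11.7, σ_y = 348.2 → σ = 585 MPa, n = 0.595
  option U: E = 111.0, α = 9.45, σ_y = 803.0 → σ = 255 MPa, n = 3.15
The minimum is option W at n = 0.386.

option W, n = 0.386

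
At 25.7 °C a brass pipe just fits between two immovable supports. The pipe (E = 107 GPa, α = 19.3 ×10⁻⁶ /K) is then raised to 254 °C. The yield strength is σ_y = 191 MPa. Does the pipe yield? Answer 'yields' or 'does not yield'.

yields

ΔT = 228.3 K. Constrained thermal stress σ = E·α·ΔT = 107.0×10³ MPa × 19.3×10⁻⁶ × 228.3 = 471 MPa (compressive).
Compare to σ_y = 191 MPa: σ ≥ σ_y, so it yields.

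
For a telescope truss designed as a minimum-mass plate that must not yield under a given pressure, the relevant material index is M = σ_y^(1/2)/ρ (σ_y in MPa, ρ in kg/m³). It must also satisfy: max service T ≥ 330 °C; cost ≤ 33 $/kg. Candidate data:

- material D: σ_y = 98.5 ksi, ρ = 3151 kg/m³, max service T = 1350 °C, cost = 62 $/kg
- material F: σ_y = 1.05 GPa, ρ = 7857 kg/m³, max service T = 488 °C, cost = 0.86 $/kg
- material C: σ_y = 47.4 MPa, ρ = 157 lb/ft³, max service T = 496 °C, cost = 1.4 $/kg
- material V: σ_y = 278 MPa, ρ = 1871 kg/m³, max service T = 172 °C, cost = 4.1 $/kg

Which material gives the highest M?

Screen on constraints: max service T ≥ 330 °C; cost ≤ 33 $/kg. Survivors: material F, material C.
Convert each candidate to consistent units, then evaluate M:
  material F: σ_y = 1050 MPa, ρ = 7857 kg/m³
  material C: σ_y = 47.40 MPa, ρ = 2515 kg/m³
  material F: M = 4.12×10⁻³
  material C: M = 2.74×10⁻³
Material F ranks first.

material F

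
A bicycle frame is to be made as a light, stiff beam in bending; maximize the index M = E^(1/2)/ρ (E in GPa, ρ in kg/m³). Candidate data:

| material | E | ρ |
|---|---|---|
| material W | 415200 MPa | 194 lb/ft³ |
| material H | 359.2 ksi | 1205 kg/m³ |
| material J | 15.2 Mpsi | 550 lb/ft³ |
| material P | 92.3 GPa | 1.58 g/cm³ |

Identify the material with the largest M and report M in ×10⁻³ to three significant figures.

Normalizing units and computing the index:
  material W: E = 415.2 GPa, ρ = 3108 kg/m³
  material H: E = 2.477 GPa, ρ = 1205 kg/m³
  material J: E = 104.8 GPa, ρ = 8810 kg/m³
  material P: E = 92.30 GPa, ρ = 1580 kg/m³
  material W: M = 6.56×10⁻³
  material P: M = 6.08×10⁻³
  material H: M = 1.31×10⁻³
  material J: M = 1.16×10⁻³
Material W has the largest M.

material W, M = 6.56×10⁻³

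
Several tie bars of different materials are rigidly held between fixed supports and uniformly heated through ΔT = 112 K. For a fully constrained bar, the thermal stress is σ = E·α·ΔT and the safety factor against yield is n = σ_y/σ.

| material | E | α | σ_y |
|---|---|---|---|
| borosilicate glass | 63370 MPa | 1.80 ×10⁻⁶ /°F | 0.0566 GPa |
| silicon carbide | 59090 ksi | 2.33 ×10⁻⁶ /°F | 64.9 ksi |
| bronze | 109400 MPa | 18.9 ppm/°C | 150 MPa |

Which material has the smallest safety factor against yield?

bronze

In consistent units (E in GPa, α in ×10⁻⁶/K, σ_y in MPa):
  borosilicate glass: E = 63.37, α = 3.24, σ_y = 56.60 → σ = 23.0 MPa, n = 2.46
  silicon carbide: E = 407.4, α = 4.19, σ_y = 447.5 → σ = 191 MPa, n = 2.34
  bronze: E = 109.4, α = 18.9, σ_y = 150.0 → σ = 232 MPa, n = 0.648
Bronze has the lowest safety factor, n = 0.648.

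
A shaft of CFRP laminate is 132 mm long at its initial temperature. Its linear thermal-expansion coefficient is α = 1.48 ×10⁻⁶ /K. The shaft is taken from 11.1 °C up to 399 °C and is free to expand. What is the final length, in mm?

ΔT = 399 − 11.1 = 387.9 K.
ΔL = α·L₀·ΔT = 1.48×10⁻⁶ × 132 mm × 387.9 K = 0.0758 mm.
L = L₀ + ΔL = 132 + 0.0758 = 132.08 mm.

132.08 mm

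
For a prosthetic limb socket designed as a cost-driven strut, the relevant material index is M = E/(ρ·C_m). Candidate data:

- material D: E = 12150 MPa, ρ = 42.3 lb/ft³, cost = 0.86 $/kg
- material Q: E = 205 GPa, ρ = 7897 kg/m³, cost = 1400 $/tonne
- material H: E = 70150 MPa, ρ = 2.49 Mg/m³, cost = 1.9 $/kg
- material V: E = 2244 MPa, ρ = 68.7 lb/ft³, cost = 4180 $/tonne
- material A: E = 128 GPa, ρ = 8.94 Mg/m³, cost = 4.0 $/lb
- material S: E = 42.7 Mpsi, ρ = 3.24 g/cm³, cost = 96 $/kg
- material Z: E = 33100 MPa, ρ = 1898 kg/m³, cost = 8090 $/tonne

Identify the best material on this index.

material D

After converting to SI:
  material D: E = 12.15 GPa, ρ = 677.6 kg/m³, cost = 0.8600 $/kg
  material Q: E = 205.0 GPa, ρ = 7897 kg/m³, cost = 1.400 $/kg
  material H: E = 70.15 GPa, ρ = 2490 kg/m³, cost = 1.900 $/kg
  material V: E = 2.244 GPa, ρ = 1100 kg/m³, cost = 4.180 $/kg
  material A: E = 128.0 GPa, ρ = 8940 kg/m³, cost = 8.818 $/kg
  material S: E = 294.4 GPa, ρ = 3240 kg/m³, cost = 96.00 $/kg
  material Z: E = 33.10 GPa, ρ = 1898 kg/m³, cost = 8.090 $/kg
  material D: M = 20.9 MN·m per $
  material Q: M = 18.5 MN·m per $
  material H: M = 14.8 MN·m per $
  material Z: M = 2.16 MN·m per $
  material A: M = 1.62 MN·m per $
  material S: M = 0.947 MN·m per $
  material V: M = 0.488 MN·m per $
Highest index: material D.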